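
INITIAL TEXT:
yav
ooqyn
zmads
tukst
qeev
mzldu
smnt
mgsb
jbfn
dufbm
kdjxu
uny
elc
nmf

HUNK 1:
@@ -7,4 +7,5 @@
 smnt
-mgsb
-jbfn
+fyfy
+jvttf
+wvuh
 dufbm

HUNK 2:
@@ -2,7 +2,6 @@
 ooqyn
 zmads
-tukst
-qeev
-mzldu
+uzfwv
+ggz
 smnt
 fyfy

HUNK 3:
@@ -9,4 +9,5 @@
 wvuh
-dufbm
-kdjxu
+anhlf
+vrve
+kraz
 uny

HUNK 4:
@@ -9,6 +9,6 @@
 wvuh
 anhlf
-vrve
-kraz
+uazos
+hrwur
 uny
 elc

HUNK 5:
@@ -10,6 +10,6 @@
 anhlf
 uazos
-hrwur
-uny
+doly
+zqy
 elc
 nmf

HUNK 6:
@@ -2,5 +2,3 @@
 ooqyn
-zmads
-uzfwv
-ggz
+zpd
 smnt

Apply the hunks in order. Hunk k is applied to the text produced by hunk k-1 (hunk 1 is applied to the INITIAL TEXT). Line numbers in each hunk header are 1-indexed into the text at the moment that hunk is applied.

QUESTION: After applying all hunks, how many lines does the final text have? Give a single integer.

Hunk 1: at line 7 remove [mgsb,jbfn] add [fyfy,jvttf,wvuh] -> 15 lines: yav ooqyn zmads tukst qeev mzldu smnt fyfy jvttf wvuh dufbm kdjxu uny elc nmf
Hunk 2: at line 2 remove [tukst,qeev,mzldu] add [uzfwv,ggz] -> 14 lines: yav ooqyn zmads uzfwv ggz smnt fyfy jvttf wvuh dufbm kdjxu uny elc nmf
Hunk 3: at line 9 remove [dufbm,kdjxu] add [anhlf,vrve,kraz] -> 15 lines: yav ooqyn zmads uzfwv ggz smnt fyfy jvttf wvuh anhlf vrve kraz uny elc nmf
Hunk 4: at line 9 remove [vrve,kraz] add [uazos,hrwur] -> 15 lines: yav ooqyn zmads uzfwv ggz smnt fyfy jvttf wvuh anhlf uazos hrwur uny elc nmf
Hunk 5: at line 10 remove [hrwur,uny] add [doly,zqy] -> 15 lines: yav ooqyn zmads uzfwv ggz smnt fyfy jvttf wvuh anhlf uazos doly zqy elc nmf
Hunk 6: at line 2 remove [zmads,uzfwv,ggz] add [zpd] -> 13 lines: yav ooqyn zpd smnt fyfy jvttf wvuh anhlf uazos doly zqy elc nmf
Final line count: 13

Answer: 13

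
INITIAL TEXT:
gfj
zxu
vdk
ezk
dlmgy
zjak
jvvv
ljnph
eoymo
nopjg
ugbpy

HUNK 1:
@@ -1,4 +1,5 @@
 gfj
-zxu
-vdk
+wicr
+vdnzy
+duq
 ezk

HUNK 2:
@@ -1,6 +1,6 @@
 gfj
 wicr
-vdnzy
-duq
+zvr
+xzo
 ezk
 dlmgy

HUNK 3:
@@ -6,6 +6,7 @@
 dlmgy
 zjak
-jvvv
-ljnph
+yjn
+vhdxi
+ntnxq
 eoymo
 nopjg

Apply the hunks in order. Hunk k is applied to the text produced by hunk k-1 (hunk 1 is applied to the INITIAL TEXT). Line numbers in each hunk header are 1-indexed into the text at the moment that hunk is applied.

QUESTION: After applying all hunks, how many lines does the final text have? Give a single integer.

Hunk 1: at line 1 remove [zxu,vdk] add [wicr,vdnzy,duq] -> 12 lines: gfj wicr vdnzy duq ezk dlmgy zjak jvvv ljnph eoymo nopjg ugbpy
Hunk 2: at line 1 remove [vdnzy,duq] add [zvr,xzo] -> 12 lines: gfj wicr zvr xzo ezk dlmgy zjak jvvv ljnph eoymo nopjg ugbpy
Hunk 3: at line 6 remove [jvvv,ljnph] add [yjn,vhdxi,ntnxq] -> 13 lines: gfj wicr zvr xzo ezk dlmgy zjak yjn vhdxi ntnxq eoymo nopjg ugbpy
Final line count: 13

Answer: 13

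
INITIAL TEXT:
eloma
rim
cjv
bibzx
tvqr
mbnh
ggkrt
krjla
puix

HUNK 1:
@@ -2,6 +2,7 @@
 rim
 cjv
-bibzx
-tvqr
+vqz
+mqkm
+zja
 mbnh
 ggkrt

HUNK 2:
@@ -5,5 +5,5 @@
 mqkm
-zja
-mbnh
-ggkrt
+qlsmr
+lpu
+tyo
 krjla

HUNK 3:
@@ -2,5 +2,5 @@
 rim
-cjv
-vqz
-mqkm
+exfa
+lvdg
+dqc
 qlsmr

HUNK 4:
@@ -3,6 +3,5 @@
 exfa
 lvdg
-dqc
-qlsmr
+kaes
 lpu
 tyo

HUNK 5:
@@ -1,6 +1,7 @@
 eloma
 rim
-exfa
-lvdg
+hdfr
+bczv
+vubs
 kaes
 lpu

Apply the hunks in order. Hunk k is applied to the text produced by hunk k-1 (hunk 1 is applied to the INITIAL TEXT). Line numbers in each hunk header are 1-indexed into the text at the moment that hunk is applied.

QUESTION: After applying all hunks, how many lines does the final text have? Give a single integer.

Hunk 1: at line 2 remove [bibzx,tvqr] add [vqz,mqkm,zja] -> 10 lines: eloma rim cjv vqz mqkm zja mbnh ggkrt krjla puix
Hunk 2: at line 5 remove [zja,mbnh,ggkrt] add [qlsmr,lpu,tyo] -> 10 lines: eloma rim cjv vqz mqkm qlsmr lpu tyo krjla puix
Hunk 3: at line 2 remove [cjv,vqz,mqkm] add [exfa,lvdg,dqc] -> 10 lines: eloma rim exfa lvdg dqc qlsmr lpu tyo krjla puix
Hunk 4: at line 3 remove [dqc,qlsmr] add [kaes] -> 9 lines: eloma rim exfa lvdg kaes lpu tyo krjla puix
Hunk 5: at line 1 remove [exfa,lvdg] add [hdfr,bczv,vubs] -> 10 lines: eloma rim hdfr bczv vubs kaes lpu tyo krjla puix
Final line count: 10

Answer: 10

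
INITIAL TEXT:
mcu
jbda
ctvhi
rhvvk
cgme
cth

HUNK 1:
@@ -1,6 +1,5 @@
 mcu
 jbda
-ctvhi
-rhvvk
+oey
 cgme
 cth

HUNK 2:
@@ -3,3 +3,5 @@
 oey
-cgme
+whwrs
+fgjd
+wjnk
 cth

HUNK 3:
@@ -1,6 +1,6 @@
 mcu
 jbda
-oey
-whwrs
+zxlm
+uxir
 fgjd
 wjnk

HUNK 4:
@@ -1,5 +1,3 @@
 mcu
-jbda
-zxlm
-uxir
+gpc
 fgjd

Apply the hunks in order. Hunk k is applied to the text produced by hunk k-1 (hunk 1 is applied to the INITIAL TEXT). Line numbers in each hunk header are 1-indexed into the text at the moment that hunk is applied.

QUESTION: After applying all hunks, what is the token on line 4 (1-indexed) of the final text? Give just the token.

Answer: wjnk

Derivation:
Hunk 1: at line 1 remove [ctvhi,rhvvk] add [oey] -> 5 lines: mcu jbda oey cgme cth
Hunk 2: at line 3 remove [cgme] add [whwrs,fgjd,wjnk] -> 7 lines: mcu jbda oey whwrs fgjd wjnk cth
Hunk 3: at line 1 remove [oey,whwrs] add [zxlm,uxir] -> 7 lines: mcu jbda zxlm uxir fgjd wjnk cth
Hunk 4: at line 1 remove [jbda,zxlm,uxir] add [gpc] -> 5 lines: mcu gpc fgjd wjnk cth
Final line 4: wjnk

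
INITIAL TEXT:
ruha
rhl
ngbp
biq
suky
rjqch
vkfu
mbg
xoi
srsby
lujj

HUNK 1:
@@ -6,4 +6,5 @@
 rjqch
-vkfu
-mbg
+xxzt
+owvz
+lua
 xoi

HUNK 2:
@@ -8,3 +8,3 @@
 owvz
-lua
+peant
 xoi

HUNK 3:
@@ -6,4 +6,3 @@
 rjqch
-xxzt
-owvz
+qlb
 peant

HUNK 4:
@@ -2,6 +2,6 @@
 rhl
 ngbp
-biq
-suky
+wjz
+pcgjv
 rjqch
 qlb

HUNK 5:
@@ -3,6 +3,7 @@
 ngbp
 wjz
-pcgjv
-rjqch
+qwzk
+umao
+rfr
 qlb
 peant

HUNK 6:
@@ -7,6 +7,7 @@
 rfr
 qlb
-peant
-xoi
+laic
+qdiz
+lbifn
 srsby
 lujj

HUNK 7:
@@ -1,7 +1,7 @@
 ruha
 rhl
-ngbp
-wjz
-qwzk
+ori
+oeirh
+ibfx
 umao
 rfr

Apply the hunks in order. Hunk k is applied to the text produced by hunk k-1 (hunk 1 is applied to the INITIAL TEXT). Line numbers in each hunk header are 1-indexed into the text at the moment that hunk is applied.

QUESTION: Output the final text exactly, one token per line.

Answer: ruha
rhl
ori
oeirh
ibfx
umao
rfr
qlb
laic
qdiz
lbifn
srsby
lujj

Derivation:
Hunk 1: at line 6 remove [vkfu,mbg] add [xxzt,owvz,lua] -> 12 lines: ruha rhl ngbp biq suky rjqch xxzt owvz lua xoi srsby lujj
Hunk 2: at line 8 remove [lua] add [peant] -> 12 lines: ruha rhl ngbp biq suky rjqch xxzt owvz peant xoi srsby lujj
Hunk 3: at line 6 remove [xxzt,owvz] add [qlb] -> 11 lines: ruha rhl ngbp biq suky rjqch qlb peant xoi srsby lujj
Hunk 4: at line 2 remove [biq,suky] add [wjz,pcgjv] -> 11 lines: ruha rhl ngbp wjz pcgjv rjqch qlb peant xoi srsby lujj
Hunk 5: at line 3 remove [pcgjv,rjqch] add [qwzk,umao,rfr] -> 12 lines: ruha rhl ngbp wjz qwzk umao rfr qlb peant xoi srsby lujj
Hunk 6: at line 7 remove [peant,xoi] add [laic,qdiz,lbifn] -> 13 lines: ruha rhl ngbp wjz qwzk umao rfr qlb laic qdiz lbifn srsby lujj
Hunk 7: at line 1 remove [ngbp,wjz,qwzk] add [ori,oeirh,ibfx] -> 13 lines: ruha rhl ori oeirh ibfx umao rfr qlb laic qdiz lbifn srsby lujj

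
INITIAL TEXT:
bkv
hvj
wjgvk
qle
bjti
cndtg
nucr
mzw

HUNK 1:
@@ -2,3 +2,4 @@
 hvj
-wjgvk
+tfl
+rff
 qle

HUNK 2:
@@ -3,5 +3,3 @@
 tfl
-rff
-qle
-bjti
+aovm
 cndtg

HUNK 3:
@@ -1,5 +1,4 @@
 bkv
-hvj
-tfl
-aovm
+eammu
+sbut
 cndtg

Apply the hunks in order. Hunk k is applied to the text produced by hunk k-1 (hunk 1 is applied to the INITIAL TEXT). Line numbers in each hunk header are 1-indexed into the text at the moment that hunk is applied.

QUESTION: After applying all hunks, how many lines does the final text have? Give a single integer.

Answer: 6

Derivation:
Hunk 1: at line 2 remove [wjgvk] add [tfl,rff] -> 9 lines: bkv hvj tfl rff qle bjti cndtg nucr mzw
Hunk 2: at line 3 remove [rff,qle,bjti] add [aovm] -> 7 lines: bkv hvj tfl aovm cndtg nucr mzw
Hunk 3: at line 1 remove [hvj,tfl,aovm] add [eammu,sbut] -> 6 lines: bkv eammu sbut cndtg nucr mzw
Final line count: 6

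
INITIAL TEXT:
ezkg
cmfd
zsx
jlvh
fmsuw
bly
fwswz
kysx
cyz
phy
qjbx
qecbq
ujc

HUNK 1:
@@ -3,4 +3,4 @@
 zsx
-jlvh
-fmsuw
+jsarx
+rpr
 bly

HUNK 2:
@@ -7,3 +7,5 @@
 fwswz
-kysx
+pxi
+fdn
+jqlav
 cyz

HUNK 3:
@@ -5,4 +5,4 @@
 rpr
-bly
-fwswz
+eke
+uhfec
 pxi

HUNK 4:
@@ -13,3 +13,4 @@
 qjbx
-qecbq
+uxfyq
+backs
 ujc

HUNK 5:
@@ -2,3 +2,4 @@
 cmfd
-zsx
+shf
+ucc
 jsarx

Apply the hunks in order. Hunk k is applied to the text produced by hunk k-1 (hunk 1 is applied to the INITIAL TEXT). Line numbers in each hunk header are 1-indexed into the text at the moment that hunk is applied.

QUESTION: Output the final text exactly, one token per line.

Hunk 1: at line 3 remove [jlvh,fmsuw] add [jsarx,rpr] -> 13 lines: ezkg cmfd zsx jsarx rpr bly fwswz kysx cyz phy qjbx qecbq ujc
Hunk 2: at line 7 remove [kysx] add [pxi,fdn,jqlav] -> 15 lines: ezkg cmfd zsx jsarx rpr bly fwswz pxi fdn jqlav cyz phy qjbx qecbq ujc
Hunk 3: at line 5 remove [bly,fwswz] add [eke,uhfec] -> 15 lines: ezkg cmfd zsx jsarx rpr eke uhfec pxi fdn jqlav cyz phy qjbx qecbq ujc
Hunk 4: at line 13 remove [qecbq] add [uxfyq,backs] -> 16 lines: ezkg cmfd zsx jsarx rpr eke uhfec pxi fdn jqlav cyz phy qjbx uxfyq backs ujc
Hunk 5: at line 2 remove [zsx] add [shf,ucc] -> 17 lines: ezkg cmfd shf ucc jsarx rpr eke uhfec pxi fdn jqlav cyz phy qjbx uxfyq backs ujc

Answer: ezkg
cmfd
shf
ucc
jsarx
rpr
eke
uhfec
pxi
fdn
jqlav
cyz
phy
qjbx
uxfyq
backs
ujc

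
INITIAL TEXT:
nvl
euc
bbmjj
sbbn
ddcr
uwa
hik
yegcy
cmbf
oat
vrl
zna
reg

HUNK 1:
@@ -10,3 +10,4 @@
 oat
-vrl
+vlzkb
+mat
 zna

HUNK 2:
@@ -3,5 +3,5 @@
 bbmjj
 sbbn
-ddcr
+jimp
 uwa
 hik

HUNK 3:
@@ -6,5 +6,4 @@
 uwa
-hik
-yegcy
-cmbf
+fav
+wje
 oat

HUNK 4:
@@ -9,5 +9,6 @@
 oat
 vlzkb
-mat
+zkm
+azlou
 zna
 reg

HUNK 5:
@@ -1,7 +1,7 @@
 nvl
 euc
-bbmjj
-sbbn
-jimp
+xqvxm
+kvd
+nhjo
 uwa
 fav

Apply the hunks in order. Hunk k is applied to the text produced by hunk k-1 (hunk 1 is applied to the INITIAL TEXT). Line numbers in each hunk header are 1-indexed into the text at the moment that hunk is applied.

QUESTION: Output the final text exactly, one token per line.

Hunk 1: at line 10 remove [vrl] add [vlzkb,mat] -> 14 lines: nvl euc bbmjj sbbn ddcr uwa hik yegcy cmbf oat vlzkb mat zna reg
Hunk 2: at line 3 remove [ddcr] add [jimp] -> 14 lines: nvl euc bbmjj sbbn jimp uwa hik yegcy cmbf oat vlzkb mat zna reg
Hunk 3: at line 6 remove [hik,yegcy,cmbf] add [fav,wje] -> 13 lines: nvl euc bbmjj sbbn jimp uwa fav wje oat vlzkb mat zna reg
Hunk 4: at line 9 remove [mat] add [zkm,azlou] -> 14 lines: nvl euc bbmjj sbbn jimp uwa fav wje oat vlzkb zkm azlou zna reg
Hunk 5: at line 1 remove [bbmjj,sbbn,jimp] add [xqvxm,kvd,nhjo] -> 14 lines: nvl euc xqvxm kvd nhjo uwa fav wje oat vlzkb zkm azlou zna reg

Answer: nvl
euc
xqvxm
kvd
nhjo
uwa
fav
wje
oat
vlzkb
zkm
azlou
zna
reg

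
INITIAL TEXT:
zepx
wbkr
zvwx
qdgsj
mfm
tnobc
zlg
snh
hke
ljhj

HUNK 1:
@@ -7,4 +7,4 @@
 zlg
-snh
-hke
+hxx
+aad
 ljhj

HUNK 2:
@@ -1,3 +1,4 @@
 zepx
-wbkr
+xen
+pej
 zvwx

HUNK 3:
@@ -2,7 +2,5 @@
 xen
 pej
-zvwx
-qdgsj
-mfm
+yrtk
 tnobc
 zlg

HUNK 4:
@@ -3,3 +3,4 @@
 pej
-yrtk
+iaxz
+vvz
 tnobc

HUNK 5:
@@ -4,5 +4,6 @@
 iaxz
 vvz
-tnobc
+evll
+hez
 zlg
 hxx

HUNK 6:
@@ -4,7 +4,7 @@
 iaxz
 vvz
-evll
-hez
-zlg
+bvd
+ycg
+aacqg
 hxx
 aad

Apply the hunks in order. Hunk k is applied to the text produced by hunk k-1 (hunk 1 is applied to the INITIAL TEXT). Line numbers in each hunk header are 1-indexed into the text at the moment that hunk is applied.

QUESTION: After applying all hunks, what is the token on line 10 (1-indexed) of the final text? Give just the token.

Answer: aad

Derivation:
Hunk 1: at line 7 remove [snh,hke] add [hxx,aad] -> 10 lines: zepx wbkr zvwx qdgsj mfm tnobc zlg hxx aad ljhj
Hunk 2: at line 1 remove [wbkr] add [xen,pej] -> 11 lines: zepx xen pej zvwx qdgsj mfm tnobc zlg hxx aad ljhj
Hunk 3: at line 2 remove [zvwx,qdgsj,mfm] add [yrtk] -> 9 lines: zepx xen pej yrtk tnobc zlg hxx aad ljhj
Hunk 4: at line 3 remove [yrtk] add [iaxz,vvz] -> 10 lines: zepx xen pej iaxz vvz tnobc zlg hxx aad ljhj
Hunk 5: at line 4 remove [tnobc] add [evll,hez] -> 11 lines: zepx xen pej iaxz vvz evll hez zlg hxx aad ljhj
Hunk 6: at line 4 remove [evll,hez,zlg] add [bvd,ycg,aacqg] -> 11 lines: zepx xen pej iaxz vvz bvd ycg aacqg hxx aad ljhj
Final line 10: aad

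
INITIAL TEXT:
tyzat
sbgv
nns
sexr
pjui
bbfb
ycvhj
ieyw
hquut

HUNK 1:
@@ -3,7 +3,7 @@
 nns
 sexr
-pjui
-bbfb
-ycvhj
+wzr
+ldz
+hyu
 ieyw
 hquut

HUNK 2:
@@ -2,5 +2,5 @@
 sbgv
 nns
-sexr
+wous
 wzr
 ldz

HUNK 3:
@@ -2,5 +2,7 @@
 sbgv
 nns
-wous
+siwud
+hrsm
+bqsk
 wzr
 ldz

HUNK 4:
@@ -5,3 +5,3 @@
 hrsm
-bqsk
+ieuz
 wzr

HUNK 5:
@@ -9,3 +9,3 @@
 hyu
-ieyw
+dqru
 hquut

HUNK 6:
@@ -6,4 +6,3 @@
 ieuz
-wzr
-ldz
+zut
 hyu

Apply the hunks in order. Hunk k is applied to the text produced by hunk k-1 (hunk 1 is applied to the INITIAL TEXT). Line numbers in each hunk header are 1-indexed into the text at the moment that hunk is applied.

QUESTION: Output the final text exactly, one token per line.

Answer: tyzat
sbgv
nns
siwud
hrsm
ieuz
zut
hyu
dqru
hquut

Derivation:
Hunk 1: at line 3 remove [pjui,bbfb,ycvhj] add [wzr,ldz,hyu] -> 9 lines: tyzat sbgv nns sexr wzr ldz hyu ieyw hquut
Hunk 2: at line 2 remove [sexr] add [wous] -> 9 lines: tyzat sbgv nns wous wzr ldz hyu ieyw hquut
Hunk 3: at line 2 remove [wous] add [siwud,hrsm,bqsk] -> 11 lines: tyzat sbgv nns siwud hrsm bqsk wzr ldz hyu ieyw hquut
Hunk 4: at line 5 remove [bqsk] add [ieuz] -> 11 lines: tyzat sbgv nns siwud hrsm ieuz wzr ldz hyu ieyw hquut
Hunk 5: at line 9 remove [ieyw] add [dqru] -> 11 lines: tyzat sbgv nns siwud hrsm ieuz wzr ldz hyu dqru hquut
Hunk 6: at line 6 remove [wzr,ldz] add [zut] -> 10 lines: tyzat sbgv nns siwud hrsm ieuz zut hyu dqru hquut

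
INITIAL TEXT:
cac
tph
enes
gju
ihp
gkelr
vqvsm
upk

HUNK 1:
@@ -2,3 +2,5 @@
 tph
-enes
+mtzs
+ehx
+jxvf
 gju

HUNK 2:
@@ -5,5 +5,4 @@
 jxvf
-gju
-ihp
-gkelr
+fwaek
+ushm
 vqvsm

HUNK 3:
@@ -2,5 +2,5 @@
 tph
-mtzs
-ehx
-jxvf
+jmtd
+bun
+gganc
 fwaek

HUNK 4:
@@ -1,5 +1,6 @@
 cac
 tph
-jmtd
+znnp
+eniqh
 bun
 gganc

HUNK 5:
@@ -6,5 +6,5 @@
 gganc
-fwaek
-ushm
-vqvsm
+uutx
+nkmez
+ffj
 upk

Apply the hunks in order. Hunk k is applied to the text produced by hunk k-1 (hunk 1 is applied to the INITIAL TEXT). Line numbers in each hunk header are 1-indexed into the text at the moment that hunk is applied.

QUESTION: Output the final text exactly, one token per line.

Hunk 1: at line 2 remove [enes] add [mtzs,ehx,jxvf] -> 10 lines: cac tph mtzs ehx jxvf gju ihp gkelr vqvsm upk
Hunk 2: at line 5 remove [gju,ihp,gkelr] add [fwaek,ushm] -> 9 lines: cac tph mtzs ehx jxvf fwaek ushm vqvsm upk
Hunk 3: at line 2 remove [mtzs,ehx,jxvf] add [jmtd,bun,gganc] -> 9 lines: cac tph jmtd bun gganc fwaek ushm vqvsm upk
Hunk 4: at line 1 remove [jmtd] add [znnp,eniqh] -> 10 lines: cac tph znnp eniqh bun gganc fwaek ushm vqvsm upk
Hunk 5: at line 6 remove [fwaek,ushm,vqvsm] add [uutx,nkmez,ffj] -> 10 lines: cac tph znnp eniqh bun gganc uutx nkmez ffj upk

Answer: cac
tph
znnp
eniqh
bun
gganc
uutx
nkmez
ffj
upk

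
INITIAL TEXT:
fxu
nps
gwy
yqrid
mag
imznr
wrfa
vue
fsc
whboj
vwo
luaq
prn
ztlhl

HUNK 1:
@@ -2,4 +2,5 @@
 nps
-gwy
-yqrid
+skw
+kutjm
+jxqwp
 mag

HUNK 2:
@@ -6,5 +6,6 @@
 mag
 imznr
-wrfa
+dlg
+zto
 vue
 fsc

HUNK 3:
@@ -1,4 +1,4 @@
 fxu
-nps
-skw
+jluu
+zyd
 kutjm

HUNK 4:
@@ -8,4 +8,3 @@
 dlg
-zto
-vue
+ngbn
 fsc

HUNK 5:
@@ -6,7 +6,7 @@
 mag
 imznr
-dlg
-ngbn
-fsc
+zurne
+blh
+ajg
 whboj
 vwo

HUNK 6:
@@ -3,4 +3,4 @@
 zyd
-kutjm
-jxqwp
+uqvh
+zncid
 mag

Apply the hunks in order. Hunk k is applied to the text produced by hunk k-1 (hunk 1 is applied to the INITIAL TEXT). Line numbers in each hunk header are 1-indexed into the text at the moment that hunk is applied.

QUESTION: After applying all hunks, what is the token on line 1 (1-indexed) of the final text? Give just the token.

Hunk 1: at line 2 remove [gwy,yqrid] add [skw,kutjm,jxqwp] -> 15 lines: fxu nps skw kutjm jxqwp mag imznr wrfa vue fsc whboj vwo luaq prn ztlhl
Hunk 2: at line 6 remove [wrfa] add [dlg,zto] -> 16 lines: fxu nps skw kutjm jxqwp mag imznr dlg zto vue fsc whboj vwo luaq prn ztlhl
Hunk 3: at line 1 remove [nps,skw] add [jluu,zyd] -> 16 lines: fxu jluu zyd kutjm jxqwp mag imznr dlg zto vue fsc whboj vwo luaq prn ztlhl
Hunk 4: at line 8 remove [zto,vue] add [ngbn] -> 15 lines: fxu jluu zyd kutjm jxqwp mag imznr dlg ngbn fsc whboj vwo luaq prn ztlhl
Hunk 5: at line 6 remove [dlg,ngbn,fsc] add [zurne,blh,ajg] -> 15 lines: fxu jluu zyd kutjm jxqwp mag imznr zurne blh ajg whboj vwo luaq prn ztlhl
Hunk 6: at line 3 remove [kutjm,jxqwp] add [uqvh,zncid] -> 15 lines: fxu jluu zyd uqvh zncid mag imznr zurne blh ajg whboj vwo luaq prn ztlhl
Final line 1: fxu

Answer: fxu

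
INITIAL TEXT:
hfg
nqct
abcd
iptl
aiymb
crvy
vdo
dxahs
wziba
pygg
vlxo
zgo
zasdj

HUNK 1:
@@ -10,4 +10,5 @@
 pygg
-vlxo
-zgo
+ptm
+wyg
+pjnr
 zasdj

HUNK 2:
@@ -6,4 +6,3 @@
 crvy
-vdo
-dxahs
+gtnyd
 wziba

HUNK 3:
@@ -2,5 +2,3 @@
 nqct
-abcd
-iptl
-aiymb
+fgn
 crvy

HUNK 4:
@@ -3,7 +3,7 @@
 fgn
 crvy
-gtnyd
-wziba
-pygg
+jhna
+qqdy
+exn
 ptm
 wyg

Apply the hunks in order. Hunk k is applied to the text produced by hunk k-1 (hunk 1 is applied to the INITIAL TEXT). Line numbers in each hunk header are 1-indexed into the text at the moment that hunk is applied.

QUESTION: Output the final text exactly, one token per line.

Answer: hfg
nqct
fgn
crvy
jhna
qqdy
exn
ptm
wyg
pjnr
zasdj

Derivation:
Hunk 1: at line 10 remove [vlxo,zgo] add [ptm,wyg,pjnr] -> 14 lines: hfg nqct abcd iptl aiymb crvy vdo dxahs wziba pygg ptm wyg pjnr zasdj
Hunk 2: at line 6 remove [vdo,dxahs] add [gtnyd] -> 13 lines: hfg nqct abcd iptl aiymb crvy gtnyd wziba pygg ptm wyg pjnr zasdj
Hunk 3: at line 2 remove [abcd,iptl,aiymb] add [fgn] -> 11 lines: hfg nqct fgn crvy gtnyd wziba pygg ptm wyg pjnr zasdj
Hunk 4: at line 3 remove [gtnyd,wziba,pygg] add [jhna,qqdy,exn] -> 11 lines: hfg nqct fgn crvy jhna qqdy exn ptm wyg pjnr zasdj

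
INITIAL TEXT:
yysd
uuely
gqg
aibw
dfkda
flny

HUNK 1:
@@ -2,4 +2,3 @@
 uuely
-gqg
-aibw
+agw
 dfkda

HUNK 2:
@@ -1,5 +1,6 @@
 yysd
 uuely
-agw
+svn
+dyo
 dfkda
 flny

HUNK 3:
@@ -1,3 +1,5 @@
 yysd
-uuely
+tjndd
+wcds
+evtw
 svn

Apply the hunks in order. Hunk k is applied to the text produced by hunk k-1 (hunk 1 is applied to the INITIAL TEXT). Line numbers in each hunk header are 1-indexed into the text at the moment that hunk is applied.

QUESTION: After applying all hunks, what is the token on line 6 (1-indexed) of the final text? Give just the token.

Answer: dyo

Derivation:
Hunk 1: at line 2 remove [gqg,aibw] add [agw] -> 5 lines: yysd uuely agw dfkda flny
Hunk 2: at line 1 remove [agw] add [svn,dyo] -> 6 lines: yysd uuely svn dyo dfkda flny
Hunk 3: at line 1 remove [uuely] add [tjndd,wcds,evtw] -> 8 lines: yysd tjndd wcds evtw svn dyo dfkda flny
Final line 6: dyo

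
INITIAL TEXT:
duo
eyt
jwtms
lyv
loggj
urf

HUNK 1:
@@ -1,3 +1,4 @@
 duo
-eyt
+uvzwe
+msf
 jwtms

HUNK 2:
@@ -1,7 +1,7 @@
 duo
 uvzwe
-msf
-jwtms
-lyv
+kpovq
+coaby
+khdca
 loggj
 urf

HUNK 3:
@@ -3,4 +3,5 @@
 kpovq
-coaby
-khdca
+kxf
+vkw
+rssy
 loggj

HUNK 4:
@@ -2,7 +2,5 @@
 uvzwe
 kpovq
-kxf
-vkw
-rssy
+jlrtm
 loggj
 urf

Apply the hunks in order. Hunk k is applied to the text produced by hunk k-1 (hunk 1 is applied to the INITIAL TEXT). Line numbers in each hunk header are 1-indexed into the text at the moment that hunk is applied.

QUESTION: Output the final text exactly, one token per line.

Answer: duo
uvzwe
kpovq
jlrtm
loggj
urf

Derivation:
Hunk 1: at line 1 remove [eyt] add [uvzwe,msf] -> 7 lines: duo uvzwe msf jwtms lyv loggj urf
Hunk 2: at line 1 remove [msf,jwtms,lyv] add [kpovq,coaby,khdca] -> 7 lines: duo uvzwe kpovq coaby khdca loggj urf
Hunk 3: at line 3 remove [coaby,khdca] add [kxf,vkw,rssy] -> 8 lines: duo uvzwe kpovq kxf vkw rssy loggj urf
Hunk 4: at line 2 remove [kxf,vkw,rssy] add [jlrtm] -> 6 lines: duo uvzwe kpovq jlrtm loggj urf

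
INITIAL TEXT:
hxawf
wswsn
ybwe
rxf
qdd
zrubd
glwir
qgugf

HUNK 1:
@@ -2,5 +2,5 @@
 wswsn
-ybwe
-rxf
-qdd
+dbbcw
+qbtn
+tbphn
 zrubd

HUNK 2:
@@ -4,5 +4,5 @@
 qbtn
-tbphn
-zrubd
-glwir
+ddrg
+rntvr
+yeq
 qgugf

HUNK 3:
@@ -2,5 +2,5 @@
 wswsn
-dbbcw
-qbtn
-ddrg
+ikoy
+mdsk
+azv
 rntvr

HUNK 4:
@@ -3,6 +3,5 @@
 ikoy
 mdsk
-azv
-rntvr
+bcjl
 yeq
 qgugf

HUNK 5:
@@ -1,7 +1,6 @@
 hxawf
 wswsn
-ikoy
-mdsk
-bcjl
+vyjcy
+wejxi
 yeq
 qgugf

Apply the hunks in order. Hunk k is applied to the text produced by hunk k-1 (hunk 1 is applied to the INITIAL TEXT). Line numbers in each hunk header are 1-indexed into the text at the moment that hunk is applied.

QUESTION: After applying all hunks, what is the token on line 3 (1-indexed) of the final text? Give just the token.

Hunk 1: at line 2 remove [ybwe,rxf,qdd] add [dbbcw,qbtn,tbphn] -> 8 lines: hxawf wswsn dbbcw qbtn tbphn zrubd glwir qgugf
Hunk 2: at line 4 remove [tbphn,zrubd,glwir] add [ddrg,rntvr,yeq] -> 8 lines: hxawf wswsn dbbcw qbtn ddrg rntvr yeq qgugf
Hunk 3: at line 2 remove [dbbcw,qbtn,ddrg] add [ikoy,mdsk,azv] -> 8 lines: hxawf wswsn ikoy mdsk azv rntvr yeq qgugf
Hunk 4: at line 3 remove [azv,rntvr] add [bcjl] -> 7 lines: hxawf wswsn ikoy mdsk bcjl yeq qgugf
Hunk 5: at line 1 remove [ikoy,mdsk,bcjl] add [vyjcy,wejxi] -> 6 lines: hxawf wswsn vyjcy wejxi yeq qgugf
Final line 3: vyjcy

Answer: vyjcy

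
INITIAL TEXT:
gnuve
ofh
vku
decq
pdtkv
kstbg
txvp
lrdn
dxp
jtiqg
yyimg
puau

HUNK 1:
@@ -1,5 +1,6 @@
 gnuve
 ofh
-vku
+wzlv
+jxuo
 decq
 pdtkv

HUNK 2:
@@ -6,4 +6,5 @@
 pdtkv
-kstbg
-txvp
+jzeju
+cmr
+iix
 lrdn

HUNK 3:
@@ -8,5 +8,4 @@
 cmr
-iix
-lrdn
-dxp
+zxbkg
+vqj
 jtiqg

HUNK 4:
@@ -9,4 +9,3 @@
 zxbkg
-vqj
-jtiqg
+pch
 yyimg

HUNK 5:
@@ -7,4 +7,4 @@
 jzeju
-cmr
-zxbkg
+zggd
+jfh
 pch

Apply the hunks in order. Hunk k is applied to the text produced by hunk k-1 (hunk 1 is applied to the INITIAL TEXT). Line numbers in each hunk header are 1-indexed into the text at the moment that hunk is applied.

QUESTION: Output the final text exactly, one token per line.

Hunk 1: at line 1 remove [vku] add [wzlv,jxuo] -> 13 lines: gnuve ofh wzlv jxuo decq pdtkv kstbg txvp lrdn dxp jtiqg yyimg puau
Hunk 2: at line 6 remove [kstbg,txvp] add [jzeju,cmr,iix] -> 14 lines: gnuve ofh wzlv jxuo decq pdtkv jzeju cmr iix lrdn dxp jtiqg yyimg puau
Hunk 3: at line 8 remove [iix,lrdn,dxp] add [zxbkg,vqj] -> 13 lines: gnuve ofh wzlv jxuo decq pdtkv jzeju cmr zxbkg vqj jtiqg yyimg puau
Hunk 4: at line 9 remove [vqj,jtiqg] add [pch] -> 12 lines: gnuve ofh wzlv jxuo decq pdtkv jzeju cmr zxbkg pch yyimg puau
Hunk 5: at line 7 remove [cmr,zxbkg] add [zggd,jfh] -> 12 lines: gnuve ofh wzlv jxuo decq pdtkv jzeju zggd jfh pch yyimg puau

Answer: gnuve
ofh
wzlv
jxuo
decq
pdtkv
jzeju
zggd
jfh
pch
yyimg
puau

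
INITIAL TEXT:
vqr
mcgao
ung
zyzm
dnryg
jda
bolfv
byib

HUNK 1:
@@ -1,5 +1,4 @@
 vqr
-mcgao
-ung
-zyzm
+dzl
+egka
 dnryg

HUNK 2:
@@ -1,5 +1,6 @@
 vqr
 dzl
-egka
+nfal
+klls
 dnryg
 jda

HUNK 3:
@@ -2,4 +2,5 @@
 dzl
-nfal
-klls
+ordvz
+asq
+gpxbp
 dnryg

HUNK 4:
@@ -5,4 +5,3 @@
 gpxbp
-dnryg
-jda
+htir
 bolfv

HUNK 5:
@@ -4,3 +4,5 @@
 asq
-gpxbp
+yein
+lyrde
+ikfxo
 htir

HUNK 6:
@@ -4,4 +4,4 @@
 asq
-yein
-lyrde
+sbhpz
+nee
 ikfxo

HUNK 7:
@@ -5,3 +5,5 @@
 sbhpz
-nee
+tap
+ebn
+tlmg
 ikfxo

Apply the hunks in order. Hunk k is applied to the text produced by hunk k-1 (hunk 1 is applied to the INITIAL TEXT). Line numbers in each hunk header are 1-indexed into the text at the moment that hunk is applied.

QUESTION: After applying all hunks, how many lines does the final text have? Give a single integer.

Hunk 1: at line 1 remove [mcgao,ung,zyzm] add [dzl,egka] -> 7 lines: vqr dzl egka dnryg jda bolfv byib
Hunk 2: at line 1 remove [egka] add [nfal,klls] -> 8 lines: vqr dzl nfal klls dnryg jda bolfv byib
Hunk 3: at line 2 remove [nfal,klls] add [ordvz,asq,gpxbp] -> 9 lines: vqr dzl ordvz asq gpxbp dnryg jda bolfv byib
Hunk 4: at line 5 remove [dnryg,jda] add [htir] -> 8 lines: vqr dzl ordvz asq gpxbp htir bolfv byib
Hunk 5: at line 4 remove [gpxbp] add [yein,lyrde,ikfxo] -> 10 lines: vqr dzl ordvz asq yein lyrde ikfxo htir bolfv byib
Hunk 6: at line 4 remove [yein,lyrde] add [sbhpz,nee] -> 10 lines: vqr dzl ordvz asq sbhpz nee ikfxo htir bolfv byib
Hunk 7: at line 5 remove [nee] add [tap,ebn,tlmg] -> 12 lines: vqr dzl ordvz asq sbhpz tap ebn tlmg ikfxo htir bolfv byib
Final line count: 12

Answer: 12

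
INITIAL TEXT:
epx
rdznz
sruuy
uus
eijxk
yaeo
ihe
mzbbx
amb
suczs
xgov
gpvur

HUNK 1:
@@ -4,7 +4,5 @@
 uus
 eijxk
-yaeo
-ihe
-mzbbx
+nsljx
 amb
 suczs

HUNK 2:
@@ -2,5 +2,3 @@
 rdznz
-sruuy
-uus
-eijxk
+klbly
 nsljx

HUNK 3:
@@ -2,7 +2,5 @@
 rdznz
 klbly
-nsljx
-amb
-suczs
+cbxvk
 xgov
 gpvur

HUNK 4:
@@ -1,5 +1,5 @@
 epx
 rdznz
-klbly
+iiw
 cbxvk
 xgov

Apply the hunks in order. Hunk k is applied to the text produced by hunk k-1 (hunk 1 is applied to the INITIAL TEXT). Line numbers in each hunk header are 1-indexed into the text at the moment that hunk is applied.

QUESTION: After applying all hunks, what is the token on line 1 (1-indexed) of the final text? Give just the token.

Answer: epx

Derivation:
Hunk 1: at line 4 remove [yaeo,ihe,mzbbx] add [nsljx] -> 10 lines: epx rdznz sruuy uus eijxk nsljx amb suczs xgov gpvur
Hunk 2: at line 2 remove [sruuy,uus,eijxk] add [klbly] -> 8 lines: epx rdznz klbly nsljx amb suczs xgov gpvur
Hunk 3: at line 2 remove [nsljx,amb,suczs] add [cbxvk] -> 6 lines: epx rdznz klbly cbxvk xgov gpvur
Hunk 4: at line 1 remove [klbly] add [iiw] -> 6 lines: epx rdznz iiw cbxvk xgov gpvur
Final line 1: epx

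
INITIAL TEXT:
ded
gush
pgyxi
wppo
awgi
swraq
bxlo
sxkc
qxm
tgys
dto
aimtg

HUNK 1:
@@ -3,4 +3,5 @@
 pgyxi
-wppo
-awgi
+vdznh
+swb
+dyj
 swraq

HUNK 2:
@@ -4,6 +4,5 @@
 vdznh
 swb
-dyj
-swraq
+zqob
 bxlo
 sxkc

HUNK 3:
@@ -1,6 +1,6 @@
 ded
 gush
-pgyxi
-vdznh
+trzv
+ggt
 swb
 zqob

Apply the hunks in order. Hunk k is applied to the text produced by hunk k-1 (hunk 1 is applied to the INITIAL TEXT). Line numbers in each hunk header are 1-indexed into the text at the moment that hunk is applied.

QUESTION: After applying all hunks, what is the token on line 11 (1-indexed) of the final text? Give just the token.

Hunk 1: at line 3 remove [wppo,awgi] add [vdznh,swb,dyj] -> 13 lines: ded gush pgyxi vdznh swb dyj swraq bxlo sxkc qxm tgys dto aimtg
Hunk 2: at line 4 remove [dyj,swraq] add [zqob] -> 12 lines: ded gush pgyxi vdznh swb zqob bxlo sxkc qxm tgys dto aimtg
Hunk 3: at line 1 remove [pgyxi,vdznh] add [trzv,ggt] -> 12 lines: ded gush trzv ggt swb zqob bxlo sxkc qxm tgys dto aimtg
Final line 11: dto

Answer: dto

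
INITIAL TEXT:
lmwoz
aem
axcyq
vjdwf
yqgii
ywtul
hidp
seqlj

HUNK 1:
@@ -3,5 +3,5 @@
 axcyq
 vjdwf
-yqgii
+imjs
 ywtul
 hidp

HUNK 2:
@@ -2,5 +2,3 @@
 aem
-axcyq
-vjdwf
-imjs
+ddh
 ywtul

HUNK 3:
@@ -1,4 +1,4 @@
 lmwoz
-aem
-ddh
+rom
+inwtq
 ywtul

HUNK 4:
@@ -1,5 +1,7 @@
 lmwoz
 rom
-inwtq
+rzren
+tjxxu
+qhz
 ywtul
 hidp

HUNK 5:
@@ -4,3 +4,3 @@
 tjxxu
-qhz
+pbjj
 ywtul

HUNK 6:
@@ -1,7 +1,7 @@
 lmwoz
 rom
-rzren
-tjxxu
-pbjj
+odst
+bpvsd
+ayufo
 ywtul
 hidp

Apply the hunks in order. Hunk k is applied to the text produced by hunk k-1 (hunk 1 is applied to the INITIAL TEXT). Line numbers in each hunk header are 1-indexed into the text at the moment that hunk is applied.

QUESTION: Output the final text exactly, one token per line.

Answer: lmwoz
rom
odst
bpvsd
ayufo
ywtul
hidp
seqlj

Derivation:
Hunk 1: at line 3 remove [yqgii] add [imjs] -> 8 lines: lmwoz aem axcyq vjdwf imjs ywtul hidp seqlj
Hunk 2: at line 2 remove [axcyq,vjdwf,imjs] add [ddh] -> 6 lines: lmwoz aem ddh ywtul hidp seqlj
Hunk 3: at line 1 remove [aem,ddh] add [rom,inwtq] -> 6 lines: lmwoz rom inwtq ywtul hidp seqlj
Hunk 4: at line 1 remove [inwtq] add [rzren,tjxxu,qhz] -> 8 lines: lmwoz rom rzren tjxxu qhz ywtul hidp seqlj
Hunk 5: at line 4 remove [qhz] add [pbjj] -> 8 lines: lmwoz rom rzren tjxxu pbjj ywtul hidp seqlj
Hunk 6: at line 1 remove [rzren,tjxxu,pbjj] add [odst,bpvsd,ayufo] -> 8 lines: lmwoz rom odst bpvsd ayufo ywtul hidp seqlj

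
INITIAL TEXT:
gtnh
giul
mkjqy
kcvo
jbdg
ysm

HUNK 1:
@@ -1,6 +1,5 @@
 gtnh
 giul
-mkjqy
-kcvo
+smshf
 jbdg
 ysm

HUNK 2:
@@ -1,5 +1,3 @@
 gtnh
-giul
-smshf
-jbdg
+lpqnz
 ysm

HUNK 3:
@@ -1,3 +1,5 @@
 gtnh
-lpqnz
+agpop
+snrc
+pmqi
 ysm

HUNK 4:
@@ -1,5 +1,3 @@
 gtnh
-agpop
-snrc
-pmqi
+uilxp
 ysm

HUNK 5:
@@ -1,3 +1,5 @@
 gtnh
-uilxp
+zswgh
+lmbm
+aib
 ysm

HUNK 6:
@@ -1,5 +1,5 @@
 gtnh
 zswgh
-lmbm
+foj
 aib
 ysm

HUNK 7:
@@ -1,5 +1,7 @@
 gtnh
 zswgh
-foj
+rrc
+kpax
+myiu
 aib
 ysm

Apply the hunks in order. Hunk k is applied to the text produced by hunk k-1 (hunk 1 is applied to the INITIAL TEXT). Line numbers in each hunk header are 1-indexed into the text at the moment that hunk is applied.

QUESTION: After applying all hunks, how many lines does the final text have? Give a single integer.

Hunk 1: at line 1 remove [mkjqy,kcvo] add [smshf] -> 5 lines: gtnh giul smshf jbdg ysm
Hunk 2: at line 1 remove [giul,smshf,jbdg] add [lpqnz] -> 3 lines: gtnh lpqnz ysm
Hunk 3: at line 1 remove [lpqnz] add [agpop,snrc,pmqi] -> 5 lines: gtnh agpop snrc pmqi ysm
Hunk 4: at line 1 remove [agpop,snrc,pmqi] add [uilxp] -> 3 lines: gtnh uilxp ysm
Hunk 5: at line 1 remove [uilxp] add [zswgh,lmbm,aib] -> 5 lines: gtnh zswgh lmbm aib ysm
Hunk 6: at line 1 remove [lmbm] add [foj] -> 5 lines: gtnh zswgh foj aib ysm
Hunk 7: at line 1 remove [foj] add [rrc,kpax,myiu] -> 7 lines: gtnh zswgh rrc kpax myiu aib ysm
Final line count: 7

Answer: 7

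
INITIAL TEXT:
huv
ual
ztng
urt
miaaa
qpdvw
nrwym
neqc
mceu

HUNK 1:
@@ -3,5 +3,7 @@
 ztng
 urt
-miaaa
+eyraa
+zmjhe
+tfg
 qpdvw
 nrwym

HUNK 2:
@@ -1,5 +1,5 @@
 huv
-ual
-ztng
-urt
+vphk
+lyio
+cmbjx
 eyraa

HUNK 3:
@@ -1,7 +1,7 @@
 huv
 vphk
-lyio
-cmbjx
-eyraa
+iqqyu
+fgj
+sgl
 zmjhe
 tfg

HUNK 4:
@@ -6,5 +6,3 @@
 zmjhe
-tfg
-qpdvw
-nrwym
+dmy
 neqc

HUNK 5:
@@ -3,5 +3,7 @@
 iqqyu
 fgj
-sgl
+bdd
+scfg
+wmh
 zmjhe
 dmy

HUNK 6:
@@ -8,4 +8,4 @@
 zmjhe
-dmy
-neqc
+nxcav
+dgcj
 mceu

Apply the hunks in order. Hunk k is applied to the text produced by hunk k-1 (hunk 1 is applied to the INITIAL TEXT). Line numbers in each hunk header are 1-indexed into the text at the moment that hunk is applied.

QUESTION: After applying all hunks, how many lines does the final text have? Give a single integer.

Answer: 11

Derivation:
Hunk 1: at line 3 remove [miaaa] add [eyraa,zmjhe,tfg] -> 11 lines: huv ual ztng urt eyraa zmjhe tfg qpdvw nrwym neqc mceu
Hunk 2: at line 1 remove [ual,ztng,urt] add [vphk,lyio,cmbjx] -> 11 lines: huv vphk lyio cmbjx eyraa zmjhe tfg qpdvw nrwym neqc mceu
Hunk 3: at line 1 remove [lyio,cmbjx,eyraa] add [iqqyu,fgj,sgl] -> 11 lines: huv vphk iqqyu fgj sgl zmjhe tfg qpdvw nrwym neqc mceu
Hunk 4: at line 6 remove [tfg,qpdvw,nrwym] add [dmy] -> 9 lines: huv vphk iqqyu fgj sgl zmjhe dmy neqc mceu
Hunk 5: at line 3 remove [sgl] add [bdd,scfg,wmh] -> 11 lines: huv vphk iqqyu fgj bdd scfg wmh zmjhe dmy neqc mceu
Hunk 6: at line 8 remove [dmy,neqc] add [nxcav,dgcj] -> 11 lines: huv vphk iqqyu fgj bdd scfg wmh zmjhe nxcav dgcj mceu
Final line count: 11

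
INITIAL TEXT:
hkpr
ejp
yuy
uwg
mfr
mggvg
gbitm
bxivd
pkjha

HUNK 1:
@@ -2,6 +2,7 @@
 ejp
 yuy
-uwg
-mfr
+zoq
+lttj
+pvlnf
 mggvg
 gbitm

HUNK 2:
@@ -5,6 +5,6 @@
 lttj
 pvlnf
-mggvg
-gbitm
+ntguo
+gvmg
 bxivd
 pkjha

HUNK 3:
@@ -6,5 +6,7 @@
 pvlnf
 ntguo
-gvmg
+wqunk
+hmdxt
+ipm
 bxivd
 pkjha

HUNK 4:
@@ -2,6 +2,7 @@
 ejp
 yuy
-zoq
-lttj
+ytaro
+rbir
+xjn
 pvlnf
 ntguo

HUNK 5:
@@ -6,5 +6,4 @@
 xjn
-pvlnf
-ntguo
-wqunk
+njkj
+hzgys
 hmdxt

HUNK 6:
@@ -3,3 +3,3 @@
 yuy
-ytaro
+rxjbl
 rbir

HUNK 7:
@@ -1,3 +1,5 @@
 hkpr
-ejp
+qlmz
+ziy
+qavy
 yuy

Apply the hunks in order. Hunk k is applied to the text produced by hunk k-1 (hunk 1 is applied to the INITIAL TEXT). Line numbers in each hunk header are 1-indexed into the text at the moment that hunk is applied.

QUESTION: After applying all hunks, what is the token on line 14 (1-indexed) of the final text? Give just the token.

Answer: pkjha

Derivation:
Hunk 1: at line 2 remove [uwg,mfr] add [zoq,lttj,pvlnf] -> 10 lines: hkpr ejp yuy zoq lttj pvlnf mggvg gbitm bxivd pkjha
Hunk 2: at line 5 remove [mggvg,gbitm] add [ntguo,gvmg] -> 10 lines: hkpr ejp yuy zoq lttj pvlnf ntguo gvmg bxivd pkjha
Hunk 3: at line 6 remove [gvmg] add [wqunk,hmdxt,ipm] -> 12 lines: hkpr ejp yuy zoq lttj pvlnf ntguo wqunk hmdxt ipm bxivd pkjha
Hunk 4: at line 2 remove [zoq,lttj] add [ytaro,rbir,xjn] -> 13 lines: hkpr ejp yuy ytaro rbir xjn pvlnf ntguo wqunk hmdxt ipm bxivd pkjha
Hunk 5: at line 6 remove [pvlnf,ntguo,wqunk] add [njkj,hzgys] -> 12 lines: hkpr ejp yuy ytaro rbir xjn njkj hzgys hmdxt ipm bxivd pkjha
Hunk 6: at line 3 remove [ytaro] add [rxjbl] -> 12 lines: hkpr ejp yuy rxjbl rbir xjn njkj hzgys hmdxt ipm bxivd pkjha
Hunk 7: at line 1 remove [ejp] add [qlmz,ziy,qavy] -> 14 lines: hkpr qlmz ziy qavy yuy rxjbl rbir xjn njkj hzgys hmdxt ipm bxivd pkjha
Final line 14: pkjha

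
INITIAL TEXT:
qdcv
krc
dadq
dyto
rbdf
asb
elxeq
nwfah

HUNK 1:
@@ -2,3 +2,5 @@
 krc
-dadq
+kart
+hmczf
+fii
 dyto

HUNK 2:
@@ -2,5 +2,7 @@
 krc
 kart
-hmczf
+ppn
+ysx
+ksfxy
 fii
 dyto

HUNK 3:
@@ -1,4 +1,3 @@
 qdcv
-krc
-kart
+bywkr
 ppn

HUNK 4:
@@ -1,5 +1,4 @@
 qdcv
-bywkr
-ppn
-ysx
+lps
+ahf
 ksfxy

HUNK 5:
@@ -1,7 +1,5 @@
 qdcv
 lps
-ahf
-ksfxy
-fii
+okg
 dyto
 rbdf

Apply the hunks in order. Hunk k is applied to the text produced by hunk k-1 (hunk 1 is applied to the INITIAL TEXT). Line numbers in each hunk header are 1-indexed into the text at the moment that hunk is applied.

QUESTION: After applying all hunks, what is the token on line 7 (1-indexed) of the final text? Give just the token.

Hunk 1: at line 2 remove [dadq] add [kart,hmczf,fii] -> 10 lines: qdcv krc kart hmczf fii dyto rbdf asb elxeq nwfah
Hunk 2: at line 2 remove [hmczf] add [ppn,ysx,ksfxy] -> 12 lines: qdcv krc kart ppn ysx ksfxy fii dyto rbdf asb elxeq nwfah
Hunk 3: at line 1 remove [krc,kart] add [bywkr] -> 11 lines: qdcv bywkr ppn ysx ksfxy fii dyto rbdf asb elxeq nwfah
Hunk 4: at line 1 remove [bywkr,ppn,ysx] add [lps,ahf] -> 10 lines: qdcv lps ahf ksfxy fii dyto rbdf asb elxeq nwfah
Hunk 5: at line 1 remove [ahf,ksfxy,fii] add [okg] -> 8 lines: qdcv lps okg dyto rbdf asb elxeq nwfah
Final line 7: elxeq

Answer: elxeq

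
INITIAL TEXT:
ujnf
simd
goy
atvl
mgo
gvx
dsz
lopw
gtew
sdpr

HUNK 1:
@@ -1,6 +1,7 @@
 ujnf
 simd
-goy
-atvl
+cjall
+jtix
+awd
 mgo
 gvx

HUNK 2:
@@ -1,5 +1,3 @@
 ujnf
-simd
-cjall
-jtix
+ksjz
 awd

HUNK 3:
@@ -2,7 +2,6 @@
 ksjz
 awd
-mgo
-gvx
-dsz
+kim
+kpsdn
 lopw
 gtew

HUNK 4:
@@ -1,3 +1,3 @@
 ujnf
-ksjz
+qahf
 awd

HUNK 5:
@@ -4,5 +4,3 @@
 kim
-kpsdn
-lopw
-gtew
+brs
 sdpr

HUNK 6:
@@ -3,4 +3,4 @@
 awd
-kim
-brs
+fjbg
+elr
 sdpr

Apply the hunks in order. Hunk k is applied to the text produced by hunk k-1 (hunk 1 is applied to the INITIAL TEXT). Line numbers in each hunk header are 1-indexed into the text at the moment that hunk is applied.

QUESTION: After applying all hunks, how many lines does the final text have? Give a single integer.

Hunk 1: at line 1 remove [goy,atvl] add [cjall,jtix,awd] -> 11 lines: ujnf simd cjall jtix awd mgo gvx dsz lopw gtew sdpr
Hunk 2: at line 1 remove [simd,cjall,jtix] add [ksjz] -> 9 lines: ujnf ksjz awd mgo gvx dsz lopw gtew sdpr
Hunk 3: at line 2 remove [mgo,gvx,dsz] add [kim,kpsdn] -> 8 lines: ujnf ksjz awd kim kpsdn lopw gtew sdpr
Hunk 4: at line 1 remove [ksjz] add [qahf] -> 8 lines: ujnf qahf awd kim kpsdn lopw gtew sdpr
Hunk 5: at line 4 remove [kpsdn,lopw,gtew] add [brs] -> 6 lines: ujnf qahf awd kim brs sdpr
Hunk 6: at line 3 remove [kim,brs] add [fjbg,elr] -> 6 lines: ujnf qahf awd fjbg elr sdpr
Final line count: 6

Answer: 6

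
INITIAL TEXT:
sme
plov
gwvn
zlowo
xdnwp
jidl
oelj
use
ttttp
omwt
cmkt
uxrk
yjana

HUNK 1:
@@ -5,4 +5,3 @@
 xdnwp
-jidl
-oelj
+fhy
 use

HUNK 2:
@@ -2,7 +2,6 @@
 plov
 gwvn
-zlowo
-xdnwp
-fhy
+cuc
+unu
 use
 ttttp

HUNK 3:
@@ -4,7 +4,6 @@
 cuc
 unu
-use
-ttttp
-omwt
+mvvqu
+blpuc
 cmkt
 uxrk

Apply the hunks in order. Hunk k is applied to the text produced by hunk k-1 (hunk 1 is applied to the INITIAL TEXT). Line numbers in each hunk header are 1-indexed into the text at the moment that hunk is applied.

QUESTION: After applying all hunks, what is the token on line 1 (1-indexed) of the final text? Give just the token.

Answer: sme

Derivation:
Hunk 1: at line 5 remove [jidl,oelj] add [fhy] -> 12 lines: sme plov gwvn zlowo xdnwp fhy use ttttp omwt cmkt uxrk yjana
Hunk 2: at line 2 remove [zlowo,xdnwp,fhy] add [cuc,unu] -> 11 lines: sme plov gwvn cuc unu use ttttp omwt cmkt uxrk yjana
Hunk 3: at line 4 remove [use,ttttp,omwt] add [mvvqu,blpuc] -> 10 lines: sme plov gwvn cuc unu mvvqu blpuc cmkt uxrk yjana
Final line 1: sme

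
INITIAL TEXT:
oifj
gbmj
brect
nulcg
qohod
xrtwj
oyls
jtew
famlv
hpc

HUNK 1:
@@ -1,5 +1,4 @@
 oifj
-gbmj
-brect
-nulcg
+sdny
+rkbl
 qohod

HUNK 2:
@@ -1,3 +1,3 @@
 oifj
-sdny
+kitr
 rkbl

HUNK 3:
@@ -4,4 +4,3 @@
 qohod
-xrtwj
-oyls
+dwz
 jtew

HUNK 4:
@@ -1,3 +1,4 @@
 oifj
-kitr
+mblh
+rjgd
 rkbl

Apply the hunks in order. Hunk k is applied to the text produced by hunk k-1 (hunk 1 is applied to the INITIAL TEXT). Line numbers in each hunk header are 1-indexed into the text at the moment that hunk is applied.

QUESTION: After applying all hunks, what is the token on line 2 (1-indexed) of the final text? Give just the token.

Hunk 1: at line 1 remove [gbmj,brect,nulcg] add [sdny,rkbl] -> 9 lines: oifj sdny rkbl qohod xrtwj oyls jtew famlv hpc
Hunk 2: at line 1 remove [sdny] add [kitr] -> 9 lines: oifj kitr rkbl qohod xrtwj oyls jtew famlv hpc
Hunk 3: at line 4 remove [xrtwj,oyls] add [dwz] -> 8 lines: oifj kitr rkbl qohod dwz jtew famlv hpc
Hunk 4: at line 1 remove [kitr] add [mblh,rjgd] -> 9 lines: oifj mblh rjgd rkbl qohod dwz jtew famlv hpc
Final line 2: mblh

Answer: mblh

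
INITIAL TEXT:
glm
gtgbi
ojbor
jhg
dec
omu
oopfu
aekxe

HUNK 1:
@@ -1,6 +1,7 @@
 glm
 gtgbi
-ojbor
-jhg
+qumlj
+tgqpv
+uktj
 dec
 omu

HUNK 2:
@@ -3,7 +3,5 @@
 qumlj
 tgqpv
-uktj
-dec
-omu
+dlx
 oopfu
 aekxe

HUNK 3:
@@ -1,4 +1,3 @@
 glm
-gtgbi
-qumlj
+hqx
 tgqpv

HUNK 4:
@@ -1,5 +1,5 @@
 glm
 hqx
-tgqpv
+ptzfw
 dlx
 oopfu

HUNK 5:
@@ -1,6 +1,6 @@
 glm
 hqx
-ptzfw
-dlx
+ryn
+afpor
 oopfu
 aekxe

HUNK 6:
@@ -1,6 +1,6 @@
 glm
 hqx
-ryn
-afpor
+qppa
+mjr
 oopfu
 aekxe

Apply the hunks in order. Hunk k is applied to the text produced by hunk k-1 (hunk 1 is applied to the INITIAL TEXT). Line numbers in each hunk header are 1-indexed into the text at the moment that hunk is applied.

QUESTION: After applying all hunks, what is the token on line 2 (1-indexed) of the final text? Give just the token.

Answer: hqx

Derivation:
Hunk 1: at line 1 remove [ojbor,jhg] add [qumlj,tgqpv,uktj] -> 9 lines: glm gtgbi qumlj tgqpv uktj dec omu oopfu aekxe
Hunk 2: at line 3 remove [uktj,dec,omu] add [dlx] -> 7 lines: glm gtgbi qumlj tgqpv dlx oopfu aekxe
Hunk 3: at line 1 remove [gtgbi,qumlj] add [hqx] -> 6 lines: glm hqx tgqpv dlx oopfu aekxe
Hunk 4: at line 1 remove [tgqpv] add [ptzfw] -> 6 lines: glm hqx ptzfw dlx oopfu aekxe
Hunk 5: at line 1 remove [ptzfw,dlx] add [ryn,afpor] -> 6 lines: glm hqx ryn afpor oopfu aekxe
Hunk 6: at line 1 remove [ryn,afpor] add [qppa,mjr] -> 6 lines: glm hqx qppa mjr oopfu aekxe
Final line 2: hqx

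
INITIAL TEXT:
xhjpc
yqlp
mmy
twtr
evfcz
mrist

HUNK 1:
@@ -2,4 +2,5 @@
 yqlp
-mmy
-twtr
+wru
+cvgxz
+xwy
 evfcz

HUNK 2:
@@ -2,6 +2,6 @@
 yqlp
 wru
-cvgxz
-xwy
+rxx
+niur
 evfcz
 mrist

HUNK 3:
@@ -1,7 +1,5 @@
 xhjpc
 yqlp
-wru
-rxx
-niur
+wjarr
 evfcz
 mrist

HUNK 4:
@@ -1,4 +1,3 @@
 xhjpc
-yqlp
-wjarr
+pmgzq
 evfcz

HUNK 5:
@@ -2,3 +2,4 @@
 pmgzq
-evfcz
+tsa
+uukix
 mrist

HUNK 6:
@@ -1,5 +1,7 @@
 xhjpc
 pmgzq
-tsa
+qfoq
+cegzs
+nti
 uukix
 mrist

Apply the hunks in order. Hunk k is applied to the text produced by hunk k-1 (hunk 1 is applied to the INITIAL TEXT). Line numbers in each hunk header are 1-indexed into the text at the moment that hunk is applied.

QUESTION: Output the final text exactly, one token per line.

Answer: xhjpc
pmgzq
qfoq
cegzs
nti
uukix
mrist

Derivation:
Hunk 1: at line 2 remove [mmy,twtr] add [wru,cvgxz,xwy] -> 7 lines: xhjpc yqlp wru cvgxz xwy evfcz mrist
Hunk 2: at line 2 remove [cvgxz,xwy] add [rxx,niur] -> 7 lines: xhjpc yqlp wru rxx niur evfcz mrist
Hunk 3: at line 1 remove [wru,rxx,niur] add [wjarr] -> 5 lines: xhjpc yqlp wjarr evfcz mrist
Hunk 4: at line 1 remove [yqlp,wjarr] add [pmgzq] -> 4 lines: xhjpc pmgzq evfcz mrist
Hunk 5: at line 2 remove [evfcz] add [tsa,uukix] -> 5 lines: xhjpc pmgzq tsa uukix mrist
Hunk 6: at line 1 remove [tsa] add [qfoq,cegzs,nti] -> 7 lines: xhjpc pmgzq qfoq cegzs nti uukix mrist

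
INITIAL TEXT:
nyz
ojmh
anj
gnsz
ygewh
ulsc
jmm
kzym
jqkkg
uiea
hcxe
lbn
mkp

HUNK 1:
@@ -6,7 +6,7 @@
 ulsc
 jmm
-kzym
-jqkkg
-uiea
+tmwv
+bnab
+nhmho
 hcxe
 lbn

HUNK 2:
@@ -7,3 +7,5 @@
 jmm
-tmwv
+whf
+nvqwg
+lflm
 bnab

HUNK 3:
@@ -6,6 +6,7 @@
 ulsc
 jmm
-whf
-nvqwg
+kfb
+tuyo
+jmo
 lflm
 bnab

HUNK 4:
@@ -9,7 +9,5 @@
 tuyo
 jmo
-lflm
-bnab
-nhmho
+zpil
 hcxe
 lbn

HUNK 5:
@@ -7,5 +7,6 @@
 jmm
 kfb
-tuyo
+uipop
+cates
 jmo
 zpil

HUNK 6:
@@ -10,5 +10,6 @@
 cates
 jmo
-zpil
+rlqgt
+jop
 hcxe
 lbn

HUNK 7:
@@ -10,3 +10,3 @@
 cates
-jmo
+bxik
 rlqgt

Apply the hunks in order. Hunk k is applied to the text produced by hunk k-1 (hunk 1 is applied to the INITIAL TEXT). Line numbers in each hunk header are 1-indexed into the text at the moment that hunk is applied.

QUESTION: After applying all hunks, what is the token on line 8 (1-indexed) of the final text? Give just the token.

Answer: kfb

Derivation:
Hunk 1: at line 6 remove [kzym,jqkkg,uiea] add [tmwv,bnab,nhmho] -> 13 lines: nyz ojmh anj gnsz ygewh ulsc jmm tmwv bnab nhmho hcxe lbn mkp
Hunk 2: at line 7 remove [tmwv] add [whf,nvqwg,lflm] -> 15 lines: nyz ojmh anj gnsz ygewh ulsc jmm whf nvqwg lflm bnab nhmho hcxe lbn mkp
Hunk 3: at line 6 remove [whf,nvqwg] add [kfb,tuyo,jmo] -> 16 lines: nyz ojmh anj gnsz ygewh ulsc jmm kfb tuyo jmo lflm bnab nhmho hcxe lbn mkp
Hunk 4: at line 9 remove [lflm,bnab,nhmho] add [zpil] -> 14 lines: nyz ojmh anj gnsz ygewh ulsc jmm kfb tuyo jmo zpil hcxe lbn mkp
Hunk 5: at line 7 remove [tuyo] add [uipop,cates] -> 15 lines: nyz ojmh anj gnsz ygewh ulsc jmm kfb uipop cates jmo zpil hcxe lbn mkp
Hunk 6: at line 10 remove [zpil] add [rlqgt,jop] -> 16 lines: nyz ojmh anj gnsz ygewh ulsc jmm kfb uipop cates jmo rlqgt jop hcxe lbn mkp
Hunk 7: at line 10 remove [jmo] add [bxik] -> 16 lines: nyz ojmh anj gnsz ygewh ulsc jmm kfb uipop cates bxik rlqgt jop hcxe lbn mkp
Final line 8: kfb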